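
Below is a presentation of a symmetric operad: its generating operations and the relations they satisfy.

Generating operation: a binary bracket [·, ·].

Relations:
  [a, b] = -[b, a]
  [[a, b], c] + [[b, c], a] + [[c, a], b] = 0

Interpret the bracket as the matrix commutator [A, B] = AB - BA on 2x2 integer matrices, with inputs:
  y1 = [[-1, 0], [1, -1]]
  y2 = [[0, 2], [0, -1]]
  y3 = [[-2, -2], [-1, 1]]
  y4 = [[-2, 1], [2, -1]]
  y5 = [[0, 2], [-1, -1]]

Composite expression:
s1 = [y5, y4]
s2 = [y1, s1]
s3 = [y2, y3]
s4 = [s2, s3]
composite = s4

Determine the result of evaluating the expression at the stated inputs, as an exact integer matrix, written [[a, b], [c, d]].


[[-40, -24], [-34, 40]]

[y5, y4] = [[5, 3], [-1, -5]]
[y1, [y5, y4]] = [[-3, 0], [10, 3]]
[y2, y3] = [[-2, 4], [1, 2]]
[[y1, [y5, y4]], [y2, y3]] = [[-40, -24], [-34, 40]]


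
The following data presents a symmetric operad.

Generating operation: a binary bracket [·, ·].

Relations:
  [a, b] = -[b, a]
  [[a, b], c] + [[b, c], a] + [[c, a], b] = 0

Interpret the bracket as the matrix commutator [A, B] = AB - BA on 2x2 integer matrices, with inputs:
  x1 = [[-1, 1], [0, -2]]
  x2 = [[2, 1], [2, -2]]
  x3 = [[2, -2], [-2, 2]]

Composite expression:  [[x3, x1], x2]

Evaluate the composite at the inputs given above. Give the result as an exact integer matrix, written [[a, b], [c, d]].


[[6, -4], [-16, -6]]

[x3, x1] = [[2, 2], [-2, -2]]
[[x3, x1], x2] = [[6, -4], [-16, -6]]


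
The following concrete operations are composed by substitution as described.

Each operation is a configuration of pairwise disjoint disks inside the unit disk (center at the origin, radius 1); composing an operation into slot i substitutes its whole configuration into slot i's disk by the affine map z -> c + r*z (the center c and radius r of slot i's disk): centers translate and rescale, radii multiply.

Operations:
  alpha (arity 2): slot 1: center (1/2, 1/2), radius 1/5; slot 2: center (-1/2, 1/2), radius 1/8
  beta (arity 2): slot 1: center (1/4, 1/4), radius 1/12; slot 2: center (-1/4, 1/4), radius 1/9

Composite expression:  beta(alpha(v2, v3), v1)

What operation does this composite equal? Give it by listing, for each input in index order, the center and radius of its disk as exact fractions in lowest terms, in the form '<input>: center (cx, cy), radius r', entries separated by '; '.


v1: center (-1/4, 1/4), radius 1/9; v2: center (7/24, 7/24), radius 1/60; v3: center (5/24, 7/24), radius 1/96

Affine substitution under beta: radii multiply and v-centers shift.
for v2, the 2-step affine chain lands on center (7/24, 7/24), radius 1/60
for v3, the 2-step affine chain lands on center (5/24, 7/24), radius 1/96
for v1, the 1-step affine chain lands on center (-1/4, 1/4), radius 1/9


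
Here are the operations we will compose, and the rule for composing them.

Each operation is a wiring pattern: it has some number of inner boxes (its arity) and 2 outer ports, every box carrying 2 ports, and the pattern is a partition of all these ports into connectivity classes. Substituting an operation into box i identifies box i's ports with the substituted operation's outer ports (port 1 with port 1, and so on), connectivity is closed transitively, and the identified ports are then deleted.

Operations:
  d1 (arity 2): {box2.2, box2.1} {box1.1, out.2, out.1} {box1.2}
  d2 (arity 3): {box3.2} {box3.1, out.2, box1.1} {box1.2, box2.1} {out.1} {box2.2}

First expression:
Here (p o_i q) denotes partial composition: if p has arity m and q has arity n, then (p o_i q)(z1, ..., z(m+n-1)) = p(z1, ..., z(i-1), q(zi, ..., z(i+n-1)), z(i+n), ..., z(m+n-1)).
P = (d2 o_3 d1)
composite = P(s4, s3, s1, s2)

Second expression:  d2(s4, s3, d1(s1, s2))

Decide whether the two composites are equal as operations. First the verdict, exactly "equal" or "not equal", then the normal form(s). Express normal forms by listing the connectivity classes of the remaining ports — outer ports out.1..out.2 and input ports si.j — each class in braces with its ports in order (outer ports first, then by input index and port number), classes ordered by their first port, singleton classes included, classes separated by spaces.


equal; the common form is {out.1} {out.2, s1.1, s4.1} {s1.2} {s2.1, s2.2} {s3.1, s4.2} {s3.2}

The first expression reduces to {out.1} {out.2, s1.1, s4.1} {s1.2} {s2.1, s2.2} {s3.1, s4.2} {s3.2}
The second expression reduces to {out.1} {out.2, s1.1, s4.1} {s1.2} {s2.1, s2.2} {s3.1, s4.2} {s3.2}
The normal forms match — equal.


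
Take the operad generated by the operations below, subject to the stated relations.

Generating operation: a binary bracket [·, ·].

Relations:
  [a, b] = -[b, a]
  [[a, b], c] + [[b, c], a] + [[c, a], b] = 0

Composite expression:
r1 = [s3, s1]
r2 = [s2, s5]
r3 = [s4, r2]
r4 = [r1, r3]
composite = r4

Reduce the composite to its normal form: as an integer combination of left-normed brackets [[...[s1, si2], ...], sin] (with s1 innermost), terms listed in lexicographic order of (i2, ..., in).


[[[[s1, s3], s2], s5], s4] - [[[[s1, s3], s4], s2], s5] + [[[[s1, s3], s4], s5], s2] - [[[[s1, s3], s5], s2], s4]

Left-normed coefficients sit on the s1-initial expansion words.
Composite bracket: [[s3, s1], [s4, [s2, s5]]]
Expanding via [a, b] = ab - ba: 16 signed words (2^4 = 16).
Collect the words opening with s1:
  the word s1s3s2s5s4 carries sign +1 and contributes +[[[[s1, s3], s2], s5], s4]
  the word s1s3s4s2s5 carries sign -1 and contributes -[[[[s1, s3], s4], s2], s5]
  the word s1s3s4s5s2 carries sign +1 and contributes +[[[[s1, s3], s4], s5], s2]
  the word s1s3s5s2s4 carries sign -1 and contributes -[[[[s1, s3], s5], s2], s4]


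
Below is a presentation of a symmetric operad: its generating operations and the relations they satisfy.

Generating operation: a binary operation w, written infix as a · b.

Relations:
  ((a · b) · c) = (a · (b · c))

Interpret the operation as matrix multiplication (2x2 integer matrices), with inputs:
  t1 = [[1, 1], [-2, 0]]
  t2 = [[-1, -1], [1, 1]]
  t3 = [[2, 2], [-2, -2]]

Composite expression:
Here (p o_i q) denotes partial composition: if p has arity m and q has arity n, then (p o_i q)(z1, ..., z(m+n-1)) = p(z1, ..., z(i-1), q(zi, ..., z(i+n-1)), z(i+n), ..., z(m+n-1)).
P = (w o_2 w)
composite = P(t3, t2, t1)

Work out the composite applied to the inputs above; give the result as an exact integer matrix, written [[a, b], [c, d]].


[[0, 0], [0, 0]]

(t2 · t1) = [[1, -1], [-1, 1]]
(t3 · (t2 · t1)) = [[0, 0], [0, 0]]


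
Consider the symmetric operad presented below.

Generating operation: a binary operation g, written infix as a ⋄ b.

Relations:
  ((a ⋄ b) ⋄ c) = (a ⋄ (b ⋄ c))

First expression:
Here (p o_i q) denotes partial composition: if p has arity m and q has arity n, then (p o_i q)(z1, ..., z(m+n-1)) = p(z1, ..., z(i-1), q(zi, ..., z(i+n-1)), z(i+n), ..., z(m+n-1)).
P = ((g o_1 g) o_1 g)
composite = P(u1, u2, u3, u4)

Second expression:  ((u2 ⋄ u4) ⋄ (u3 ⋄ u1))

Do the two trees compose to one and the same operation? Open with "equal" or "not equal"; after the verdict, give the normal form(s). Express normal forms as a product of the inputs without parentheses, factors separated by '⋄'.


not equal — first u1 ⋄ u2 ⋄ u3 ⋄ u4, second u2 ⋄ u4 ⋄ u3 ⋄ u1

Reducing the first expression gives u1 ⋄ u2 ⋄ u3 ⋄ u4
Reducing the second expression gives u2 ⋄ u4 ⋄ u3 ⋄ u1
Different reductions; not equal.


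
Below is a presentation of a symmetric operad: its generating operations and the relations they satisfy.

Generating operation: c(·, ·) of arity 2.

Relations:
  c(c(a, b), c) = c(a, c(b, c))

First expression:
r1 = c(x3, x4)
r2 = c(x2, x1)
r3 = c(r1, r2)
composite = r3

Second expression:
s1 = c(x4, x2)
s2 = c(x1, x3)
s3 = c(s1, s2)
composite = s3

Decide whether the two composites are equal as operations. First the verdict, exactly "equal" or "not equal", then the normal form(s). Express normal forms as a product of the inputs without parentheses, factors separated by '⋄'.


not equal; the first gives x3 ⋄ x4 ⋄ x2 ⋄ x1 and the second x4 ⋄ x2 ⋄ x1 ⋄ x3


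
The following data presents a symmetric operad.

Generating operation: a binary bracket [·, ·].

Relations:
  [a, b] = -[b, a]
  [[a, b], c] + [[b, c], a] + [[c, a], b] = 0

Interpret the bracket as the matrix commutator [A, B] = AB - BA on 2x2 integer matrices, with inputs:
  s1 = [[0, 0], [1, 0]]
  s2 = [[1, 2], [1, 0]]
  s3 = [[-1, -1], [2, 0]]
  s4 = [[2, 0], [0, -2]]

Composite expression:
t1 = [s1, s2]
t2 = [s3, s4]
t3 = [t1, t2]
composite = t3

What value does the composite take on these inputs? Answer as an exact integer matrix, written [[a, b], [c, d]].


[[-4, -16], [32, 4]]

[s1, s2] = [[-2, 0], [1, 2]]
[s3, s4] = [[0, 4], [8, 0]]
[[s1, s2], [s3, s4]] = [[-4, -16], [32, 4]]


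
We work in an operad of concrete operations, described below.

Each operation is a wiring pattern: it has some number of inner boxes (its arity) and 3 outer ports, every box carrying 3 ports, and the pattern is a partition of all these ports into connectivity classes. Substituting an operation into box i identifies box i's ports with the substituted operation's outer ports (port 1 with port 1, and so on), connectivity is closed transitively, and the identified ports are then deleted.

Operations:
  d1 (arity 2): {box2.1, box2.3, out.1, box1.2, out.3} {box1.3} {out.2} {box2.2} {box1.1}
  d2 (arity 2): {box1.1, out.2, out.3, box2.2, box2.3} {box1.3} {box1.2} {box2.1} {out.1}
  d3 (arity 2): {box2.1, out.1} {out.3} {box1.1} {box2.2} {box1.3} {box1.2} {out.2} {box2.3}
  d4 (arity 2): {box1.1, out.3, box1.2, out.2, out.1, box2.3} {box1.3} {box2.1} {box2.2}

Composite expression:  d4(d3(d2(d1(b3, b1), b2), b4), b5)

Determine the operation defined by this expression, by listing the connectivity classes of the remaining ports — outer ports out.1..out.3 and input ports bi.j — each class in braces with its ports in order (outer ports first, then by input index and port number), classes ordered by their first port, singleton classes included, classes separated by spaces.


Reachability decides: close wires over d4-identified ports.
through d1, on inputs (b3, b1): {out.1, out.3, b1.1, b1.3, b3.2} {out.2} {b1.2} {b3.1} {b3.3} (out.j = stage outer ports)
through d2, on inputs (b3, b1, b2): {out.1} {out.2, out.3, b1.1, b1.3, b2.2, b2.3, b3.2} {b1.2} {b2.1} {b3.1} {b3.3} (out.j = stage outer ports)
through d3, on inputs (b3, b1, b2, b4): {out.1, b4.1} {out.2} {out.3} {b1.1, b1.3, b2.2, b2.3, b3.2} {b1.2} {b2.1} {b3.1} {b3.3} {b4.2} {b4.3} (out.j = stage outer ports)
through d4, on inputs (b3, b1, b2, b4, b5): {out.1, out.2, out.3, b4.1, b5.3} {b1.1, b1.3, b2.2, b2.3, b3.2} {b1.2} {b2.1} {b3.1} {b3.3} {b4.2} {b4.3} {b5.1} {b5.2} (out.j = stage outer ports)

{out.1, out.2, out.3, b4.1, b5.3} {b1.1, b1.3, b2.2, b2.3, b3.2} {b1.2} {b2.1} {b3.1} {b3.3} {b4.2} {b4.3} {b5.1} {b5.2}


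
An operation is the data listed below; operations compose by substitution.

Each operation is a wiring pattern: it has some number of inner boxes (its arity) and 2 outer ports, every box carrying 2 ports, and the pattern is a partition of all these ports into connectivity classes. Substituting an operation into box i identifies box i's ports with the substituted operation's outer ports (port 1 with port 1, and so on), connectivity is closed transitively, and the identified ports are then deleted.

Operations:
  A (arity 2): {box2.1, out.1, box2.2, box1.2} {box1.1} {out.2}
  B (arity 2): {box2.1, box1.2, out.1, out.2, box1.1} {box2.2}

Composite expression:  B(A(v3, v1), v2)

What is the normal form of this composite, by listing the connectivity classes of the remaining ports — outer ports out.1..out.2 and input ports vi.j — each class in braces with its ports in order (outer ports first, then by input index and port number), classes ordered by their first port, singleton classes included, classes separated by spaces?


{out.1, out.2, v1.1, v1.2, v2.1, v3.2} {v2.2} {v3.1}

Reachability decides: close wires over B-identified ports.
A over (v3, v1) gives {out.1, v1.1, v1.2, v3.2} {out.2} {v3.1}, out.j being that stage's outer ports
B over (v3, v1, v2) gives {out.1, out.2, v1.1, v1.2, v2.1, v3.2} {v2.2} {v3.1}, out.j being that stage's outer ports


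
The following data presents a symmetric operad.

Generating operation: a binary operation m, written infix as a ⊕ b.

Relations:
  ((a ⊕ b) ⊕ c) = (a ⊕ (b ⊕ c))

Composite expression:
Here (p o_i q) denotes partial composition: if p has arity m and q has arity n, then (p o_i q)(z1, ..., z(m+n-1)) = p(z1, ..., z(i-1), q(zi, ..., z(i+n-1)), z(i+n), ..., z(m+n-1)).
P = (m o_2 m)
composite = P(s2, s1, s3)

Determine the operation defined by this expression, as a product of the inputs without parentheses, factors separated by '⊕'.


Associativity of m dissolves the nesting; only the s-input order survives.
(s1 ⊕ s3) unparenthesizes to s1 ⊕ s3
(s2 ⊕ (s1 ⊕ s3)) unparenthesizes to s2 ⊕ s1 ⊕ s3

s2 ⊕ s1 ⊕ s3


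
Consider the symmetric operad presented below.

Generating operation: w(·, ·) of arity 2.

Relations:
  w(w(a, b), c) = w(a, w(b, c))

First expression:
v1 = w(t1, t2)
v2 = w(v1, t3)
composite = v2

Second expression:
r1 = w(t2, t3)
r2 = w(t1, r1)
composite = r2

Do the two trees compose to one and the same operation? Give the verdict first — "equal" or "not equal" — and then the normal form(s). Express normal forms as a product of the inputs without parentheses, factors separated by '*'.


equal — both sides give t1 * t2 * t3

In normal form, the first expression is t1 * t2 * t3
In normal form, the second expression is t1 * t2 * t3
Identical normal forms: equal.


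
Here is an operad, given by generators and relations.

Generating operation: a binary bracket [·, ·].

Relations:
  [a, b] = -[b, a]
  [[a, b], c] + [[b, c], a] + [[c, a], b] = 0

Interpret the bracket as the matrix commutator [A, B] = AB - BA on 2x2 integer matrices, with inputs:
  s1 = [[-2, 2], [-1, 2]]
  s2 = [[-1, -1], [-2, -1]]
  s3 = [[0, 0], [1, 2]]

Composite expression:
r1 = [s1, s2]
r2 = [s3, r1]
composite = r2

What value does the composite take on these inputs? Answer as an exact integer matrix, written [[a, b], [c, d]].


[s1, s2] = [[-5, 4], [-8, 5]]
[s3, [s1, s2]] = [[-4, -8], [-26, 4]]

[[-4, -8], [-26, 4]]


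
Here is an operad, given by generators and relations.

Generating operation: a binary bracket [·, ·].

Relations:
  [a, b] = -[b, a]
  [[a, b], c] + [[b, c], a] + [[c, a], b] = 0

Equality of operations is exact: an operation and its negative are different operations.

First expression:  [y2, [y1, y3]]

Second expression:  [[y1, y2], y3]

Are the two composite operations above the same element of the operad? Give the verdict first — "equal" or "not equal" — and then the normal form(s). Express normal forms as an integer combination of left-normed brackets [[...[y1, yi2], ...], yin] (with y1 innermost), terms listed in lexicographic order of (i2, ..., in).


not equal: they reduce to -[[y1, y3], y2] and [[y1, y2], y3]

The first expression reduces to -[[y1, y3], y2]
The second expression reduces to [[y1, y2], y3]
The forms do not match — not equal.


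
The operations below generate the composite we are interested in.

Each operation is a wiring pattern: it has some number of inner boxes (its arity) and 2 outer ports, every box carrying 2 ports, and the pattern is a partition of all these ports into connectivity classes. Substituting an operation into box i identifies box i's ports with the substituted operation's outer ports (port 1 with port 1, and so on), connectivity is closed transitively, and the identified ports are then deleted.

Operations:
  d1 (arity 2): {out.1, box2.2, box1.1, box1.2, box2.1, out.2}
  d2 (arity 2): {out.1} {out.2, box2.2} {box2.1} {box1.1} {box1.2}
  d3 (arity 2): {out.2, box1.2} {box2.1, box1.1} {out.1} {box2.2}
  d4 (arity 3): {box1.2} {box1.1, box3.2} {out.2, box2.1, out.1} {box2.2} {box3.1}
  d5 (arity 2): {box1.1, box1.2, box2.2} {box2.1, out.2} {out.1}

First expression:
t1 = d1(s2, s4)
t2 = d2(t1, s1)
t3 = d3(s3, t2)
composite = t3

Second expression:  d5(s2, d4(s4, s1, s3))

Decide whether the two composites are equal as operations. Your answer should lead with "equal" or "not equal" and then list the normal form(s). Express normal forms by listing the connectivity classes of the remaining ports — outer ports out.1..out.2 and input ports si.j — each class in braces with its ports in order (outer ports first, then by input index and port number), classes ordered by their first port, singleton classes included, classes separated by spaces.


Normal form of the first expression: {out.1} {out.2, s3.2} {s1.1} {s1.2} {s2.1, s2.2, s4.1, s4.2} {s3.1}
Normal form of the second expression: {out.1} {out.2, s1.1, s2.1, s2.2} {s1.2} {s3.1} {s3.2, s4.1} {s4.2}
The forms do not match — not equal.

not equal; first: {out.1} {out.2, s3.2} {s1.1} {s1.2} {s2.1, s2.2, s4.1, s4.2} {s3.1}; second: {out.1} {out.2, s1.1, s2.1, s2.2} {s1.2} {s3.1} {s3.2, s4.1} {s4.2}


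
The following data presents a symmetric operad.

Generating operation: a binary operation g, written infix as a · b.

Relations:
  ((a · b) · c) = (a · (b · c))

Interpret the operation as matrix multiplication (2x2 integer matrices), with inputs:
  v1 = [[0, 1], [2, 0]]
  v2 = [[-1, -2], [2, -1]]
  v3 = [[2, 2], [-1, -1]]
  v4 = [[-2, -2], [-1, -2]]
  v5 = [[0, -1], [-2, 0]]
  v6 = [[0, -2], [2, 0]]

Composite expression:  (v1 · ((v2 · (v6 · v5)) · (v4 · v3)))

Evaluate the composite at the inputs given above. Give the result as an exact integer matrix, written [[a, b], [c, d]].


[[-16, -16], [16, 16]]


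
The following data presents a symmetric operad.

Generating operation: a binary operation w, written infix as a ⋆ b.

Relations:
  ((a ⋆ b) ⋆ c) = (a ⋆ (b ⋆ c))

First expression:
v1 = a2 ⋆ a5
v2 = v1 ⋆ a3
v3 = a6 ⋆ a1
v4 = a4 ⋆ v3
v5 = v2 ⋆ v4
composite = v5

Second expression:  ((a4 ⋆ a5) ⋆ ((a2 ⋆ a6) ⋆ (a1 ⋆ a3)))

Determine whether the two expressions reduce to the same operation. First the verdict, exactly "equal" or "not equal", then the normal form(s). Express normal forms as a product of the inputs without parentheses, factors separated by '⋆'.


not equal; the first gives a2 ⋆ a5 ⋆ a3 ⋆ a4 ⋆ a6 ⋆ a1 and the second a4 ⋆ a5 ⋆ a2 ⋆ a6 ⋆ a1 ⋆ a3

Reducing the first expression gives a2 ⋆ a5 ⋆ a3 ⋆ a4 ⋆ a6 ⋆ a1
Reducing the second expression gives a4 ⋆ a5 ⋆ a2 ⋆ a6 ⋆ a1 ⋆ a3
The normal forms differ: not equal.


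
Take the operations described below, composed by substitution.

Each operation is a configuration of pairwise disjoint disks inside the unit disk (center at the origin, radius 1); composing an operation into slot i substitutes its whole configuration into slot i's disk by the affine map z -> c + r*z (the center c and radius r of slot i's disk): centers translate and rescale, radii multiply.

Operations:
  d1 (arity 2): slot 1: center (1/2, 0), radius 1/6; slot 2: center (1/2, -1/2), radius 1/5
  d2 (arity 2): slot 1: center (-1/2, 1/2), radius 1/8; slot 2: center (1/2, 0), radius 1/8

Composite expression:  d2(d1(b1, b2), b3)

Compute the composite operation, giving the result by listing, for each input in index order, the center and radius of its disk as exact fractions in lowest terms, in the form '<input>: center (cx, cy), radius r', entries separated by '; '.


b1: center (-7/16, 1/2), radius 1/48; b2: center (-7/16, 7/16), radius 1/40; b3: center (1/2, 0), radius 1/8

Only the slot chain above each b matters under d2; compose those maps.
tracing b1 down its 2-map path: center (-7/16, 1/2), radius 1/48
tracing b2 down its 2-map path: center (-7/16, 7/16), radius 1/40
tracing b3 down its 1-map path: center (1/2, 0), radius 1/8


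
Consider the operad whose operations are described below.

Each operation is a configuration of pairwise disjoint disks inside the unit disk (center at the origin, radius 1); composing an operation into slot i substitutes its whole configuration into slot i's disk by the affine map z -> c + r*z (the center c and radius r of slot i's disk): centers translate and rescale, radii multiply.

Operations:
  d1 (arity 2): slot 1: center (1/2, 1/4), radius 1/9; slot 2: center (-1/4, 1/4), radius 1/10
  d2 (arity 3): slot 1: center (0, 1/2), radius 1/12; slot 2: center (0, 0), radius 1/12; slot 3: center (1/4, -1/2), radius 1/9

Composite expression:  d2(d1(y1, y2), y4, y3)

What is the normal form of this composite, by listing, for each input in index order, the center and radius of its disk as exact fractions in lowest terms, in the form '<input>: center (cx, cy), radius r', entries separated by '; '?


Below d2, radii multiply path by path; the y-disk centers shift.
y1: after 2 affine steps, its disk has center (1/24, 25/48), radius 1/108
y2: after 2 affine steps, its disk has center (-1/48, 25/48), radius 1/120
y4: after 1 affine step, its disk has center (0, 0), radius 1/12
y3: after 1 affine step, its disk has center (1/4, -1/2), radius 1/9

y1: center (1/24, 25/48), radius 1/108; y2: center (-1/48, 25/48), radius 1/120; y3: center (1/4, -1/2), radius 1/9; y4: center (0, 0), radius 1/12


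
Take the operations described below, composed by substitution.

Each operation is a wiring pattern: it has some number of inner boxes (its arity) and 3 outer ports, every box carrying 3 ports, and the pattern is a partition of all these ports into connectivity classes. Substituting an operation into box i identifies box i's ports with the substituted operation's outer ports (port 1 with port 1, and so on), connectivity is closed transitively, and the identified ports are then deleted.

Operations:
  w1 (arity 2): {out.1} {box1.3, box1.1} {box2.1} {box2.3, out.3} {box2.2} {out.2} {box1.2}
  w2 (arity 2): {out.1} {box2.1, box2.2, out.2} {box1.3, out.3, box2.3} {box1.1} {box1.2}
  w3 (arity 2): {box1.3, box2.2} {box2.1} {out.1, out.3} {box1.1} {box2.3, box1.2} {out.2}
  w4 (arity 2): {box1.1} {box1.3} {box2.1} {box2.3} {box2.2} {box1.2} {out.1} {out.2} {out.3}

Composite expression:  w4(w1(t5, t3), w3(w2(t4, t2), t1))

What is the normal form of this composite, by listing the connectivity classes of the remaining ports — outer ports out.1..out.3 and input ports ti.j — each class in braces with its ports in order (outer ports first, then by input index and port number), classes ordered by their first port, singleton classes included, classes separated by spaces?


Two ports join when wires chain via w4-identified ports.
after w1, the pattern on (t5, t3) reads {out.1} {out.2} {out.3, t3.3} {t3.1} {t3.2} {t5.1, t5.3} {t5.2} (out.j = its outer ports)
after w2, the pattern on (t4, t2) reads {out.1} {out.2, t2.1, t2.2} {out.3, t2.3, t4.3} {t4.1} {t4.2} (out.j = its outer ports)
after w3, the pattern on (t4, t2, t1) reads {out.1, out.3} {out.2} {t1.1} {t1.2, t2.3, t4.3} {t1.3, t2.1, t2.2} {t4.1} {t4.2} (out.j = its outer ports)
after w4, the pattern on (t5, t3, t4, t2, t1) reads {out.1} {out.2} {out.3} {t1.1} {t1.2, t2.3, t4.3} {t1.3, t2.1, t2.2} {t3.1} {t3.2} {t3.3} {t4.1} {t4.2} {t5.1, t5.3} {t5.2} (out.j = its outer ports)

{out.1} {out.2} {out.3} {t1.1} {t1.2, t2.3, t4.3} {t1.3, t2.1, t2.2} {t3.1} {t3.2} {t3.3} {t4.1} {t4.2} {t5.1, t5.3} {t5.2}


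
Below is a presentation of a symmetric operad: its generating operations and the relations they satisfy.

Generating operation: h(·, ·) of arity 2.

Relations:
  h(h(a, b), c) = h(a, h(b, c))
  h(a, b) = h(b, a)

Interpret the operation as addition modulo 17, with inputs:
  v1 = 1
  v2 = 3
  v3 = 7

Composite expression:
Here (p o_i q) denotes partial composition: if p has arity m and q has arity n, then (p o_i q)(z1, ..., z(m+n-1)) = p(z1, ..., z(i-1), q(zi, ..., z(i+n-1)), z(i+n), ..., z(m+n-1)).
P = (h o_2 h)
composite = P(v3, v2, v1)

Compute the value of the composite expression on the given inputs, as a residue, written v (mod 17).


h(v2, v1) = 4
h(v3, h(v2, v1)) = 11

11 (mod 17)


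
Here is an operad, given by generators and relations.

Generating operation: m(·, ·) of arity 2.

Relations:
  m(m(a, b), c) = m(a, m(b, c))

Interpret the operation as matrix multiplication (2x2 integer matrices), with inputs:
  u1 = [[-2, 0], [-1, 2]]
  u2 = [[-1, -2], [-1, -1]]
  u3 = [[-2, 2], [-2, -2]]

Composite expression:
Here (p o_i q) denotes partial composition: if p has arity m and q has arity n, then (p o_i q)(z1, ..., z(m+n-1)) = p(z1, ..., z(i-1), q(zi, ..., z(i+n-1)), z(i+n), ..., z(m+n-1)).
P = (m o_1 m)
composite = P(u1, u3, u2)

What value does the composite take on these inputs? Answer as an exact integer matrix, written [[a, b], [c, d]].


m(u1, u3) = [[4, -4], [-2, -6]]
m(m(u1, u3), u2) = [[0, -4], [8, 10]]

[[0, -4], [8, 10]]


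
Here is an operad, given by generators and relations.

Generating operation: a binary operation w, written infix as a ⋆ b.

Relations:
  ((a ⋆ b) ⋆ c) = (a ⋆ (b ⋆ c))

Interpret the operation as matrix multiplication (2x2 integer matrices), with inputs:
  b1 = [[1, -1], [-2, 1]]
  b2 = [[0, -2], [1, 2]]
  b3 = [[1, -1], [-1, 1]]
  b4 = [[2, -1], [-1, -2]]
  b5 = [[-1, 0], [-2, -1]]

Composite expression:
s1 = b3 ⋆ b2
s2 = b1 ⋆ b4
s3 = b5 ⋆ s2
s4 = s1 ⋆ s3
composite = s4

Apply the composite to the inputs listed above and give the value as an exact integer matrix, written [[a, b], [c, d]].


[[7, 9], [-7, -9]]

(b3 ⋆ b2) = [[-1, -4], [1, 4]]
(b1 ⋆ b4) = [[3, 1], [-5, 0]]
(b5 ⋆ (b1 ⋆ b4)) = [[-3, -1], [-1, -2]]
((b3 ⋆ b2) ⋆ (b5 ⋆ (b1 ⋆ b4))) = [[7, 9], [-7, -9]]


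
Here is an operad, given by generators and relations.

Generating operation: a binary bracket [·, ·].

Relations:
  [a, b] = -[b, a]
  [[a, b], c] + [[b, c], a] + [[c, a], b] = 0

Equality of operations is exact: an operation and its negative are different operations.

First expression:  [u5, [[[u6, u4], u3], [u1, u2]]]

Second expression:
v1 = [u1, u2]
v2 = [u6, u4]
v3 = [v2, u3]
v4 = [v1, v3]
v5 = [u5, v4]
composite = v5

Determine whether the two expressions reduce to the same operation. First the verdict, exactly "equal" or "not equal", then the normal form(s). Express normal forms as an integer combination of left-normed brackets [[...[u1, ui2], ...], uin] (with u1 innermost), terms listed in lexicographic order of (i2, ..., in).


not equal: they reduce to [[[[[u1, u2], u3], u4], u6], u5] - [[[[[u1, u2], u3], u6], u4], u5] - [[[[[u1, u2], u4], u6], u3], u5] + [[[[[u1, u2], u6], u4], u3], u5] and -[[[[[u1, u2], u3], u4], u6], u5] + [[[[[u1, u2], u3], u6], u4], u5] + [[[[[u1, u2], u4], u6], u3], u5] - [[[[[u1, u2], u6], u4], u3], u5]

Normal form of the first expression: [[[[[u1, u2], u3], u4], u6], u5] - [[[[[u1, u2], u3], u6], u4], u5] - [[[[[u1, u2], u4], u6], u3], u5] + [[[[[u1, u2], u6], u4], u3], u5]
Normal form of the second expression: -[[[[[u1, u2], u3], u4], u6], u5] + [[[[[u1, u2], u3], u6], u4], u5] + [[[[[u1, u2], u4], u6], u3], u5] - [[[[[u1, u2], u6], u4], u3], u5]
The normal forms differ: not equal.


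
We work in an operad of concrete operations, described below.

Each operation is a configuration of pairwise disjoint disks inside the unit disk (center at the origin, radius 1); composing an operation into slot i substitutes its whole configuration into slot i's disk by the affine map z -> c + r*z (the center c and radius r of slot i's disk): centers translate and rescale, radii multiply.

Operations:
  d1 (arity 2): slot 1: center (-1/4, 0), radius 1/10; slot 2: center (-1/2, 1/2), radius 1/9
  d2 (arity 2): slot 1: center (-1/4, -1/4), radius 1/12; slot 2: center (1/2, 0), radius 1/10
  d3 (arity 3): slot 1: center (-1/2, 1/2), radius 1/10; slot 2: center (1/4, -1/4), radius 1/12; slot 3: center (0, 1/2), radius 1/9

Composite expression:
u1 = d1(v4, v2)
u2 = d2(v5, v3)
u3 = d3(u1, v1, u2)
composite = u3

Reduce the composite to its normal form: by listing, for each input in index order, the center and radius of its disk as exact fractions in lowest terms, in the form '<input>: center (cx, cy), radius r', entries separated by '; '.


v1: center (1/4, -1/4), radius 1/12; v2: center (-11/20, 11/20), radius 1/90; v3: center (1/18, 1/2), radius 1/90; v4: center (-21/40, 1/2), radius 1/100; v5: center (-1/36, 17/36), radius 1/108

Follow each v-input down from d3: c' goes to c + r*c', radius to r*r'.
for v4, the 2-step affine chain lands on center (-21/40, 1/2), radius 1/100
for v2, the 2-step affine chain lands on center (-11/20, 11/20), radius 1/90
for v1, the 1-step affine chain lands on center (1/4, -1/4), radius 1/12
for v5, the 2-step affine chain lands on center (-1/36, 17/36), radius 1/108
for v3, the 2-step affine chain lands on center (1/18, 1/2), radius 1/90


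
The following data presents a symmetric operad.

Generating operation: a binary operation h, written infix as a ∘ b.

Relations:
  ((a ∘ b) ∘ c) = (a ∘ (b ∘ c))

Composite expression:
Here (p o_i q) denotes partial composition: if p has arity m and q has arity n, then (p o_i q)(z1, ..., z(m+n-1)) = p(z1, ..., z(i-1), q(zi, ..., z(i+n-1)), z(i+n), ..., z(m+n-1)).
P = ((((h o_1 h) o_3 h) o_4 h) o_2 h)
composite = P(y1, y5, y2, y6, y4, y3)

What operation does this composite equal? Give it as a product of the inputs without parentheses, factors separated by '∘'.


y1 ∘ y5 ∘ y2 ∘ y6 ∘ y4 ∘ y3


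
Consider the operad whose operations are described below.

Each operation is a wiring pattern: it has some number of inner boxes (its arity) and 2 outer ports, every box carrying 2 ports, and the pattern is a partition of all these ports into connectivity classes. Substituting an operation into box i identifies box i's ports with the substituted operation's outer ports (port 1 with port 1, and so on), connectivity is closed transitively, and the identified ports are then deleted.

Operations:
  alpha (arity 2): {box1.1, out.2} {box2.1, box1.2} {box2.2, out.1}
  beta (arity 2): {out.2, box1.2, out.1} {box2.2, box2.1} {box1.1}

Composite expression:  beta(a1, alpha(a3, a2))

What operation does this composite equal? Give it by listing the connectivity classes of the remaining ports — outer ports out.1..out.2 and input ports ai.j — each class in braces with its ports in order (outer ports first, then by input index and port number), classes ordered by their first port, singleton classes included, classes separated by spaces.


{out.1, out.2, a1.2} {a1.1} {a2.1, a3.2} {a2.2, a3.1}

Two ports join when wires chain via beta-identified ports.
the subtree at alpha composes to {out.1, a2.2} {out.2, a3.1} {a2.1, a3.2} on (a3, a2); out.j = own outer ports
the subtree at beta composes to {out.1, out.2, a1.2} {a1.1} {a2.1, a3.2} {a2.2, a3.1} on (a1, a3, a2); out.j = own outer ports


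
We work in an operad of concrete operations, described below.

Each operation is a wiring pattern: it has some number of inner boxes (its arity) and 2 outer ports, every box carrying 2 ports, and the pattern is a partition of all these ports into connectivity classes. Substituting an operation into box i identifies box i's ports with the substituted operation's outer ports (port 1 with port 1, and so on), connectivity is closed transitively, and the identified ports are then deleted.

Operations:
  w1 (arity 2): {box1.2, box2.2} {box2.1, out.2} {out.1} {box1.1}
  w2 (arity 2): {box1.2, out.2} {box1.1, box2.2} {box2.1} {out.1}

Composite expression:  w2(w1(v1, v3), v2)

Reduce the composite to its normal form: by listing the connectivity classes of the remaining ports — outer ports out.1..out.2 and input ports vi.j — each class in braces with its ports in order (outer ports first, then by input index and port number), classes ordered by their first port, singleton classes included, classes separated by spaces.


{out.1} {out.2, v3.1} {v1.1} {v1.2, v3.2} {v2.1} {v2.2}

Substituting into w2 glues patterns; closure does the rest.
after w1, the pattern on (v1, v3) reads {out.1} {out.2, v3.1} {v1.1} {v1.2, v3.2} (out.j = its outer ports)
after w2, the pattern on (v1, v3, v2) reads {out.1} {out.2, v3.1} {v1.1} {v1.2, v3.2} {v2.1} {v2.2} (out.j = its outer ports)


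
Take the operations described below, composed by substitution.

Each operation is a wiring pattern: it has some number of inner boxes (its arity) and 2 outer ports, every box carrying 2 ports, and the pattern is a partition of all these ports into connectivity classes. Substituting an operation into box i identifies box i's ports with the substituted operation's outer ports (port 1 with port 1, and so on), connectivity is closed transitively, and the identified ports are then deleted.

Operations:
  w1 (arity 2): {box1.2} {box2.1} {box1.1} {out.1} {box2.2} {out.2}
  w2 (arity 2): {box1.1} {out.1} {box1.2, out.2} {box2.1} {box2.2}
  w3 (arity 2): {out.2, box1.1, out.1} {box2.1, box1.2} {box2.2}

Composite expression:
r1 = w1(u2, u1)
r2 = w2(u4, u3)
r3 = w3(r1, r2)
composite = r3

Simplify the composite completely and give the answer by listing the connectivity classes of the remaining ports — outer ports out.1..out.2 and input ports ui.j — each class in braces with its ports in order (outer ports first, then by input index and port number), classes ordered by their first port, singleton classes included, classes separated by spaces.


{out.1, out.2} {u1.1} {u1.2} {u2.1} {u2.2} {u3.1} {u3.2} {u4.1} {u4.2}

Treat the ports identified at w3 as solder joints: merge, then drop.
through w1, on inputs (u2, u1): {out.1} {out.2} {u1.1} {u1.2} {u2.1} {u2.2} (out.j = stage outer ports)
through w2, on inputs (u4, u3): {out.1} {out.2, u4.2} {u3.1} {u3.2} {u4.1} (out.j = stage outer ports)
through w3, on inputs (u2, u1, u4, u3): {out.1, out.2} {u1.1} {u1.2} {u2.1} {u2.2} {u3.1} {u3.2} {u4.1} {u4.2} (out.j = stage outer ports)


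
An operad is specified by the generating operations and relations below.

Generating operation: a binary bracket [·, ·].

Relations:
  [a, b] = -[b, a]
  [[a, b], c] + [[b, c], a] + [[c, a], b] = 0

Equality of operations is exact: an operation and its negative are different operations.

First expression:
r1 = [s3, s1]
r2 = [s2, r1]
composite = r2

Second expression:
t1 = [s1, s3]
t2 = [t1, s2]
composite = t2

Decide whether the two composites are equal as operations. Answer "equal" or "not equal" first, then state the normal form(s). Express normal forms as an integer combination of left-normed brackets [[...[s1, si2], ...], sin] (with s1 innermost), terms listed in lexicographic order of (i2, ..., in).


The first composite normalizes to [[s1, s3], s2]
The second composite normalizes to [[s1, s3], s2]
The forms coincide; equal.

equal; both compose to [[s1, s3], s2]


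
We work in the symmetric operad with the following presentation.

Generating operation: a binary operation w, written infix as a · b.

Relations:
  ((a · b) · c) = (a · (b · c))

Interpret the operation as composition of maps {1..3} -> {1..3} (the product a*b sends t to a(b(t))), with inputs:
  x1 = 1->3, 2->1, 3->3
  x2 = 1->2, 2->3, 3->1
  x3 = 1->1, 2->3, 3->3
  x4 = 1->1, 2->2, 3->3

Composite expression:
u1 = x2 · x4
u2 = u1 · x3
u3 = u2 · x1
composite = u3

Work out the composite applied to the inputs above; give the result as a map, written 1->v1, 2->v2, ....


1->1, 2->2, 3->1

(x2 · x4) = 1->2, 2->3, 3->1
((x2 · x4) · x3) = 1->2, 2->1, 3->1
(((x2 · x4) · x3) · x1) = 1->1, 2->2, 3->1


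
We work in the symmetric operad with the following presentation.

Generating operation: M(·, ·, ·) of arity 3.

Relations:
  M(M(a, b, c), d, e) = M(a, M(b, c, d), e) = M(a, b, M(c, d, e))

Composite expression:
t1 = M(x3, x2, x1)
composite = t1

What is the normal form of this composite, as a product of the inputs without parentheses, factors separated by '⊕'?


x3 ⊕ x2 ⊕ x1

Key point: M is associative — brackets drop, the x-order remains.
M(x3, x2, x1) reduces to x3 ⊕ x2 ⊕ x1


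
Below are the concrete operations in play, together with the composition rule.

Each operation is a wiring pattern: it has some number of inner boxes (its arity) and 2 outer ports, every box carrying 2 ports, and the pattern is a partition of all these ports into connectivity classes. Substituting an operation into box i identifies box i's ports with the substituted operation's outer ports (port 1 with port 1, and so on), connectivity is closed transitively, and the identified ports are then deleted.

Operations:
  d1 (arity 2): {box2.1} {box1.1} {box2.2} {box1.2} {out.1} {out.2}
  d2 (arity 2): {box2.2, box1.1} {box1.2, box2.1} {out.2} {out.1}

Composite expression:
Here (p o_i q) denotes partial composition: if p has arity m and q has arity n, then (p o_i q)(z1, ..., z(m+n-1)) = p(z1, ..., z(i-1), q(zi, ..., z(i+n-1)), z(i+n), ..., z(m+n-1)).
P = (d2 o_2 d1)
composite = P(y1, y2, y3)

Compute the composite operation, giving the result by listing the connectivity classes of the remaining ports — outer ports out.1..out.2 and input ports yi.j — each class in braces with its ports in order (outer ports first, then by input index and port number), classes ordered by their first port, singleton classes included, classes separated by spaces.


{out.1} {out.2} {y1.1} {y1.2} {y2.1} {y2.2} {y3.1} {y3.2}

Treat the ports identified at d2 as solder joints: merge, then drop.
stage d1: inputs (y2, y3), connectivity {out.1} {out.2} {y2.1} {y2.2} {y3.1} {y3.2}, out.j its boundary
stage d2: inputs (y1, y2, y3), connectivity {out.1} {out.2} {y1.1} {y1.2} {y2.1} {y2.2} {y3.1} {y3.2}, out.j its boundary


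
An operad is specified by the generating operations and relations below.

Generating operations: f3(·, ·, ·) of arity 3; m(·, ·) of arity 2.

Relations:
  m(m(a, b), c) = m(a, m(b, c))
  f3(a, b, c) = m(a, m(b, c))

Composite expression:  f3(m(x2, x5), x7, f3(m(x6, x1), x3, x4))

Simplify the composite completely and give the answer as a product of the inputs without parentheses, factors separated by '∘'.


x2 ∘ x5 ∘ x7 ∘ x6 ∘ x1 ∘ x3 ∘ x4


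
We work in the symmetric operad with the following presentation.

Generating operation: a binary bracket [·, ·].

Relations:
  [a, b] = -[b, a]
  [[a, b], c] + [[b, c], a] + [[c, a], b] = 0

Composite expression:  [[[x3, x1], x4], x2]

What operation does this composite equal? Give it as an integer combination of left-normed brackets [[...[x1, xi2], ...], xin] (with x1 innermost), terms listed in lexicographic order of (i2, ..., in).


-[[[x1, x3], x4], x2]


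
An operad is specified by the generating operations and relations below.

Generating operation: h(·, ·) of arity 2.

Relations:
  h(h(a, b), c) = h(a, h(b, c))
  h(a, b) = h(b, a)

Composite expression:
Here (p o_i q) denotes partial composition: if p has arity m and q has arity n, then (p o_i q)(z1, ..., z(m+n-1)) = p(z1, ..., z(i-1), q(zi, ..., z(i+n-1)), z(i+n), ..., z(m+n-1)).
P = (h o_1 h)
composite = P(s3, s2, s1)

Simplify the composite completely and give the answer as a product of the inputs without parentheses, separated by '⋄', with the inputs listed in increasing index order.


With h associative and commutative, the s-input set is all that matters.
h(s3, s2) unparenthesizes to s3 ⋄ s2
h(h(s3, s2), s1) unparenthesizes to s3 ⋄ s2 ⋄ s1
putting the inputs in ascending order: s1 ⋄ s2 ⋄ s3

s1 ⋄ s2 ⋄ s3


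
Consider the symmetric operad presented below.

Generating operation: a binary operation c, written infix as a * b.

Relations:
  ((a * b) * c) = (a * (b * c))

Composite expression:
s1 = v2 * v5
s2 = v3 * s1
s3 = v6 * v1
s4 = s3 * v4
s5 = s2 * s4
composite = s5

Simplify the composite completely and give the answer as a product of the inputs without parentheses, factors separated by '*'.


v3 * v2 * v5 * v6 * v1 * v4

Key point: c is associative — brackets drop, the v-order remains.
(v2 * v5) unparenthesizes to v2 * v5
(v3 * (v2 * v5)) unparenthesizes to v3 * v2 * v5
(v6 * v1) unparenthesizes to v6 * v1
((v6 * v1) * v4) unparenthesizes to v6 * v1 * v4
((v3 * (v2 * v5)) * ((v6 * v1) * v4)) unparenthesizes to v3 * v2 * v5 * v6 * v1 * v4


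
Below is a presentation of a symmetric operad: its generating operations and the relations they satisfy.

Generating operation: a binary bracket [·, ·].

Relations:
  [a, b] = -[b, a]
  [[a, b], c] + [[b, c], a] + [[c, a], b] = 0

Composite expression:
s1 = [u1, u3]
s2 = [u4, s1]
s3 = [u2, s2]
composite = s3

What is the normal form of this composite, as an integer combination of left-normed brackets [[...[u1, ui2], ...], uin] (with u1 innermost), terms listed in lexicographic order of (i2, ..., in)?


[[[u1, u3], u4], u2]
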